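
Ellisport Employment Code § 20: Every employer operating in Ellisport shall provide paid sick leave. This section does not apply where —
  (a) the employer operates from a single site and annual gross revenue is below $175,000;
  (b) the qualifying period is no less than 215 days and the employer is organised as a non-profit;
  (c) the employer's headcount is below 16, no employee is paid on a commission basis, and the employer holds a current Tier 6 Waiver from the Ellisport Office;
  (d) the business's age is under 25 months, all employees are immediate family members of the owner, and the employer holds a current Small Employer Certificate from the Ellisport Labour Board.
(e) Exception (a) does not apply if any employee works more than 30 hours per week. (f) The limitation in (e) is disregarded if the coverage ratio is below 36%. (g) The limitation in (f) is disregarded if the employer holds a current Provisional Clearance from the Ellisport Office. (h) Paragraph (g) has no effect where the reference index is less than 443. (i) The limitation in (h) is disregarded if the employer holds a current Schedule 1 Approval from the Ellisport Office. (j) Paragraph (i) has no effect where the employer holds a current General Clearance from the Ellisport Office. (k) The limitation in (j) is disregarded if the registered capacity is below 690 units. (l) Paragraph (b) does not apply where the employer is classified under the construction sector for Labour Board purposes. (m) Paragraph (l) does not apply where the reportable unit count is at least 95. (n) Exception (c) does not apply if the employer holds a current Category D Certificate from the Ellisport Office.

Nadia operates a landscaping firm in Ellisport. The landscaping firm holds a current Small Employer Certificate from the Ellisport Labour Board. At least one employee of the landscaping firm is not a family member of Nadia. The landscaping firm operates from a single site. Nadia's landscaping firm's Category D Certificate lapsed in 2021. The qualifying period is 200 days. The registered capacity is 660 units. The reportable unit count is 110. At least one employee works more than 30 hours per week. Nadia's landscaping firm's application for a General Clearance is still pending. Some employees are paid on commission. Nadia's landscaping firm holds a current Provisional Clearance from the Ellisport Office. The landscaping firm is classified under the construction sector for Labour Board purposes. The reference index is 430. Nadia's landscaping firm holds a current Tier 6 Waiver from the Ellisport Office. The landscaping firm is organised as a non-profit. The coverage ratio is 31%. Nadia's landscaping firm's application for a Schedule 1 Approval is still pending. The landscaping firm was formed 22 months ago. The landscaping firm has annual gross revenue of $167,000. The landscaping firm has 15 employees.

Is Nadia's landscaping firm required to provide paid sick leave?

Exception (a)'s conditions are all satisfied: the employer operates from a single site; annual gross revenue is $167,000, below the $175,000 limit. As to paragraphs (e)–(k): (e) is triggered (at least one employee exceeds 30 hours/week), but is displaced by (f): (f) operates against (e): the coverage ratio is 31%, below the 36% limit. (g) would limit (f) — a current Provisional Clearance is held — but (h) sets (g) aside: (h) is triggered — the reference index is 430, less than the 443 limit. (i) is not engaged (no current Schedule 1 Approval is held), so (h) stands. So (a) applies.
Exception (b) does not apply: the qualifying period is 200 days, short of 215 days.
Exception (c) fails — some employees are paid on commission.
Exception (d) fails — at least one employee is not a family member.

No — exception (a) applies; Nadia's landscaping firm is not required to provide paid sick leave.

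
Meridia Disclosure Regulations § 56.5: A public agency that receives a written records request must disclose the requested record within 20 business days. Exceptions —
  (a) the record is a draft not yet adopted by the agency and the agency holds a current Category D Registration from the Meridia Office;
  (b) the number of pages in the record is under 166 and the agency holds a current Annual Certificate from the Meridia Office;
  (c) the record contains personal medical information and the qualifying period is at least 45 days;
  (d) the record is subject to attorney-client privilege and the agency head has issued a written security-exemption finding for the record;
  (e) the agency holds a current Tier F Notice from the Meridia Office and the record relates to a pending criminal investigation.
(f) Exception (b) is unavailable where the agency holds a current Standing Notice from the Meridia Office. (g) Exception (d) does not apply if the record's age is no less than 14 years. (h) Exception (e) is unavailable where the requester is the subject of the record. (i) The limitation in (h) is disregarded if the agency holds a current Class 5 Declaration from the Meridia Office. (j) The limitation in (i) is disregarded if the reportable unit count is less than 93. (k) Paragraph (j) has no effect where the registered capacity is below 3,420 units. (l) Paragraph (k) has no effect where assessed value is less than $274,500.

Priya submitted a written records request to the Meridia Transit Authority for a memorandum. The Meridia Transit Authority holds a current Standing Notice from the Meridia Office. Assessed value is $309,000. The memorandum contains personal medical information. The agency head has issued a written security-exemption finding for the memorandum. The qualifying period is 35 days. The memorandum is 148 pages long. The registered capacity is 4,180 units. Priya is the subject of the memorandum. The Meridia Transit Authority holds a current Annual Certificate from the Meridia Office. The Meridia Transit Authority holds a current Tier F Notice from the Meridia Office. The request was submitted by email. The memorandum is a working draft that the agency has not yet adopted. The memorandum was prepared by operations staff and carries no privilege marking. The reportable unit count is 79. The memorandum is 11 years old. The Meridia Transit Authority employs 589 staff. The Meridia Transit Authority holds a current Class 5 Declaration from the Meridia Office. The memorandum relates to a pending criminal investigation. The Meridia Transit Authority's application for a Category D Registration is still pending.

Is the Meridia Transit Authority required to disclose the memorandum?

Yes — the Meridia Transit Authority must disclose the memorandum.

Exception (a) requires that the agency holds a current Category D Registration from the Meridia Office; but no current Category D Registration is held, so (a) is unavailable.
Exception (b)'s conditions are all satisfied: the number of pages in the record is 148, under the 166 limit; a current Annual Certificate is held. However, paragraph (f) must be considered: (f) operates against (b): a current Standing Notice is held. (b) is therefore removed.
Exception (c) fails — the qualifying period is 35 days, short of 45 days.
Exception (d) does not apply: the memorandum carries no privilege marking.
Exception (e): a current Tier F Notice is held; the memorandum relates to a pending investigation — every condition holds. Turning to paragraphs (h)–(l): (h) operates — Priya is the subject of the memorandum. (i) would limit (h) — a current Class 5 Declaration is held — but (j) sets (i) aside: (j) operates against (i): the reportable unit count is 79, less than the 93 limit. (k) is not engaged (the registered capacity is 4,180 units, not below 3,420 units), so (j) stands. Exception (e) does not apply.
No exception is made out. the Meridia Transit Authority falls within the general rule.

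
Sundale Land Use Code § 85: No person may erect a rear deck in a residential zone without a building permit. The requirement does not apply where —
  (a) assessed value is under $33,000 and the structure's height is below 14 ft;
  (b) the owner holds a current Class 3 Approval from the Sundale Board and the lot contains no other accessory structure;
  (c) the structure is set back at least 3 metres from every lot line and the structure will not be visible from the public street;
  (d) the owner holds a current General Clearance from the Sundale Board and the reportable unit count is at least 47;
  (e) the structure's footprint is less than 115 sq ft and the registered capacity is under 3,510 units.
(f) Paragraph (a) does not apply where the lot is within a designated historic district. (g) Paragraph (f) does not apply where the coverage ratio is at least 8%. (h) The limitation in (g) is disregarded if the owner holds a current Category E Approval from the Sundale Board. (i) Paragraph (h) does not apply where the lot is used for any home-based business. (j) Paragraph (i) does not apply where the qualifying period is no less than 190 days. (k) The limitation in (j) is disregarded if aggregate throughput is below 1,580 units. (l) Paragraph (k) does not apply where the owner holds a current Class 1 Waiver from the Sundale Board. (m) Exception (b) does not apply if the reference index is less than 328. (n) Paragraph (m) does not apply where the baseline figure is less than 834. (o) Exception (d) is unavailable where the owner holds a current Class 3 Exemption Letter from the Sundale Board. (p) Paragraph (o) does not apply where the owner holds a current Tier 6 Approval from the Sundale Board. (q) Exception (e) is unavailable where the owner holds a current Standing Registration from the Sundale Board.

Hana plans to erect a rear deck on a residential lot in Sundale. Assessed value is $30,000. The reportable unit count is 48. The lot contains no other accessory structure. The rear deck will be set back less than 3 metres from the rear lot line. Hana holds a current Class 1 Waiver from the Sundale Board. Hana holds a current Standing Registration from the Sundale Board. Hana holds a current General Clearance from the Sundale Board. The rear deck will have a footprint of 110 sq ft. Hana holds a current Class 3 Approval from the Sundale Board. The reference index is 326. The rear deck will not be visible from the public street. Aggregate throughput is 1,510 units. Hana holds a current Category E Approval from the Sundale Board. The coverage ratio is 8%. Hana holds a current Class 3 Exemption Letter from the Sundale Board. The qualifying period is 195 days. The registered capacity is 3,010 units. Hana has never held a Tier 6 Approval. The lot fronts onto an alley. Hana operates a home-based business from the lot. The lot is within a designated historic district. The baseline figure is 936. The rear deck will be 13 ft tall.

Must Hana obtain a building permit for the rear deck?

Exception (a)'s conditions are all satisfied: assessed value is $30,000, under the $33,000 limit; the structure's height is 13 ft, below the 14 ft limit. But applying paragraphs (f)–(l): (f) operates against (a): the lot is in a historic district. (g) operates (the coverage ratio is 8%, meeting the 8% threshold), but is displaced by (h): (h) operates against (g): a current Category E Approval is held. (i) is triggered (a home-based business operates on the lot), but is itself disapplied by (j): (j) is triggered — the qualifying period is 195 days, meeting the 190 days threshold. (k) would limit (j) — aggregate throughput is 1,510 units, below the 1,580 units limit — but (l) sets (k) aside: (l) is engaged — a current Class 1 Waiver is held. Exception (a) does not apply.
Exception (b)'s conditions are all satisfied: a current Class 3 Approval is held; the lot has no other accessory structure. But: (m) operates against (b): the reference index is 326, less than the 328 limit. (n), which would lift (m), is not triggered — the baseline figure is 936, not less than 834. So (b) is unavailable.
Exception (c) does not apply: the rear setback is under 3 m.
Exception (d): a current General Clearance is held; the reportable unit count is 48, meeting the 47 threshold — every condition holds. But: (o) operates against (d): a current Class 3 Exemption Letter is held. (p) is not triggered (no current Tier 6 Approval is held), so (o) stands. Exception (d) does not apply.
Exception (e): the structure's footprint is 110 sq ft, less than the 115 sq ft limit; the registered capacity is 3,010 units, under the 3,510 units limit — every condition holds. But: (q) operates against (e): a current Standing Registration is held. So (e) is unavailable.
No exception is made out. Hana falls within the general rule.

Yes — Hana must obtain a building permit.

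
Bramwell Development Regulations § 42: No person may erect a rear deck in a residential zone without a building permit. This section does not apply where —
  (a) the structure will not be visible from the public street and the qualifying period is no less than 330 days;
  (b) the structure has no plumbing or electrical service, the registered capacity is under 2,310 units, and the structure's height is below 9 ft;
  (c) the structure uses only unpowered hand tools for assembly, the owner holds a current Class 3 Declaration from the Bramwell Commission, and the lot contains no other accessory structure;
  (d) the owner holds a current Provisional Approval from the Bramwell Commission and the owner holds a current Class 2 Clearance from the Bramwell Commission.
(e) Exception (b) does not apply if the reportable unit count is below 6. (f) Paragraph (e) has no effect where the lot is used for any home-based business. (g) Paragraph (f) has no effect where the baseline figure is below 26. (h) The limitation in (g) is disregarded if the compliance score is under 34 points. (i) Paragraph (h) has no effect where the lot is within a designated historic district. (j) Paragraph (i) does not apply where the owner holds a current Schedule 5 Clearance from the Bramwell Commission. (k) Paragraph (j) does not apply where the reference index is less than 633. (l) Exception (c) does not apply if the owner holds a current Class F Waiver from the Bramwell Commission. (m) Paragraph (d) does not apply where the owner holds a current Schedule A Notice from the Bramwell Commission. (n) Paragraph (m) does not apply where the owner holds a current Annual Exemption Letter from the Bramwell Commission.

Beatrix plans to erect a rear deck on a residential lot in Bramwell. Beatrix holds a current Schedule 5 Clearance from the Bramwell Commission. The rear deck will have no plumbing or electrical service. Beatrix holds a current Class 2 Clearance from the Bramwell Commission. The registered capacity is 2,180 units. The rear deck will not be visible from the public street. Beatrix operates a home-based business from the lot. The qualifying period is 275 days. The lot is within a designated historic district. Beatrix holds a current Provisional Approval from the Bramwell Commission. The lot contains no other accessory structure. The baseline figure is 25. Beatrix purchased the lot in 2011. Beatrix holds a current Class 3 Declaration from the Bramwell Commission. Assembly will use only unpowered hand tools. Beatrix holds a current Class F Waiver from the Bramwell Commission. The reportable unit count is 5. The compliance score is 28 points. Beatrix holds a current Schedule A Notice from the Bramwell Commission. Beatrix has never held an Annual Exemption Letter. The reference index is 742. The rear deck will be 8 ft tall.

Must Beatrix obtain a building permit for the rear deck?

Exception (a) fails — the qualifying period is 275 days, short of 330 days.
Exception (b)'s conditions are all satisfied: there is no plumbing or electrical service; the registered capacity is 2,180 units, under the 2,310 units limit; the structure's height is 8 ft, below the 9 ft limit. Under paragraphs (e)–(k): (e) would limit (b) — the reportable unit count is 5, below the 6 limit — but (f) sets (e) aside: (f) operates — a home-based business operates on the lot. (g) would limit (f) — the baseline figure is 25, below the 26 limit — but (h) sets (g) aside: (h) applies — the compliance score is 28 points, under the 34 points limit. (i) would limit (h) — the lot is in a historic district — but (j) sets (i) aside: (j) operates — a current Schedule 5 Clearance is held. (k) does not operate here (the reference index is 742, not less than 633), so (j) stands. (b) remains available.
All of (c)'s requirements are met (assembly uses only hand tools; a current Class 3 Declaration is held; the lot has no other accessory structure). However, paragraph (l) must be considered: (l) operates against (c): a current Class F Waiver is held. Exception (c) does not apply.
Exception (d) is satisfied on its face — a current Provisional Approval is held; a current Class 2 Clearance is held. However, paragraphs (m)–(n) must be considered: (m) is triggered — a current Schedule A Notice is held. (n), which would lift (m), is not engaged — no current Annual Exemption Letter is held. So (d) is unavailable.

No — exception (b) applies; Beatrix does not need a building permit.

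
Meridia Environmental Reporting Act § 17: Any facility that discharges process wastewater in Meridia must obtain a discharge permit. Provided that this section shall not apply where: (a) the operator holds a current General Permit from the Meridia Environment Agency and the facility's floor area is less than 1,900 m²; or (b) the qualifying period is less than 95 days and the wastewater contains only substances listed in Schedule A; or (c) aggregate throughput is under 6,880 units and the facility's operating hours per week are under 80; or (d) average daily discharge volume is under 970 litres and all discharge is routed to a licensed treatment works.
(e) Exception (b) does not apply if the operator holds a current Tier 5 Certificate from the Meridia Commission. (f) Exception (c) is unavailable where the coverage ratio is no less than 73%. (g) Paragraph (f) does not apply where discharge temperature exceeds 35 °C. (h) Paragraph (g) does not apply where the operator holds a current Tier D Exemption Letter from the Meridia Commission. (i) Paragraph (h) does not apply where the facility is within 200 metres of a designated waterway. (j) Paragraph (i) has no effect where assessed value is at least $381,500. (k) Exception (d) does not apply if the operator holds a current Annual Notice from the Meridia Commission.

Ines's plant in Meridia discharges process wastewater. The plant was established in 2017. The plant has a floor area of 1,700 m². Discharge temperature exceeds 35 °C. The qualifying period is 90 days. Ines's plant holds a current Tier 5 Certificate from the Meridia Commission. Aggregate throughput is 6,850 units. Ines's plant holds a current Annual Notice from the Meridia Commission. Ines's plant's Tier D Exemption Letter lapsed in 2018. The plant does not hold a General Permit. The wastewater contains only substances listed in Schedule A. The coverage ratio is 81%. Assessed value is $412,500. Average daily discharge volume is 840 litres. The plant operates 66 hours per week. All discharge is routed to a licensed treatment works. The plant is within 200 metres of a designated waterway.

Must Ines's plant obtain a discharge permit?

Exception (a) does not apply: no General Permit is held.
All of (b)'s requirements are met (the qualifying period is 90 days, less than the 95 days limit; the wastewater is Schedule-A-only). Turning to paragraph (e): (e) operates against (b): a current Tier 5 Certificate is held. Exception (b) does not apply.
Exception (c): aggregate throughput is 6,850 units, under the 6,880 units limit; the facility's operating hours per week are 66, under the 80 limit — every condition holds. As to paragraphs (f)–(j): (f) would limit (c) — the coverage ratio is 81%, meeting the 73% threshold — but (g) sets (f) aside: (g) operates against (f): discharge temperature exceeds 35 °C. (h), which would lift (g), is not engaged — there is no Tier D Exemption Letter in force. So (c) applies.
All of (d)'s requirements are met (average daily discharge volume is 840 litres, under the 970 litres limit; discharge is routed to a licensed treatment works). Turning to paragraph (k): (k) is engaged — a current Annual Notice is held. Exception (d) does not apply.

No — exception (c) applies; Ines's plant is not required to obtain a discharge permit.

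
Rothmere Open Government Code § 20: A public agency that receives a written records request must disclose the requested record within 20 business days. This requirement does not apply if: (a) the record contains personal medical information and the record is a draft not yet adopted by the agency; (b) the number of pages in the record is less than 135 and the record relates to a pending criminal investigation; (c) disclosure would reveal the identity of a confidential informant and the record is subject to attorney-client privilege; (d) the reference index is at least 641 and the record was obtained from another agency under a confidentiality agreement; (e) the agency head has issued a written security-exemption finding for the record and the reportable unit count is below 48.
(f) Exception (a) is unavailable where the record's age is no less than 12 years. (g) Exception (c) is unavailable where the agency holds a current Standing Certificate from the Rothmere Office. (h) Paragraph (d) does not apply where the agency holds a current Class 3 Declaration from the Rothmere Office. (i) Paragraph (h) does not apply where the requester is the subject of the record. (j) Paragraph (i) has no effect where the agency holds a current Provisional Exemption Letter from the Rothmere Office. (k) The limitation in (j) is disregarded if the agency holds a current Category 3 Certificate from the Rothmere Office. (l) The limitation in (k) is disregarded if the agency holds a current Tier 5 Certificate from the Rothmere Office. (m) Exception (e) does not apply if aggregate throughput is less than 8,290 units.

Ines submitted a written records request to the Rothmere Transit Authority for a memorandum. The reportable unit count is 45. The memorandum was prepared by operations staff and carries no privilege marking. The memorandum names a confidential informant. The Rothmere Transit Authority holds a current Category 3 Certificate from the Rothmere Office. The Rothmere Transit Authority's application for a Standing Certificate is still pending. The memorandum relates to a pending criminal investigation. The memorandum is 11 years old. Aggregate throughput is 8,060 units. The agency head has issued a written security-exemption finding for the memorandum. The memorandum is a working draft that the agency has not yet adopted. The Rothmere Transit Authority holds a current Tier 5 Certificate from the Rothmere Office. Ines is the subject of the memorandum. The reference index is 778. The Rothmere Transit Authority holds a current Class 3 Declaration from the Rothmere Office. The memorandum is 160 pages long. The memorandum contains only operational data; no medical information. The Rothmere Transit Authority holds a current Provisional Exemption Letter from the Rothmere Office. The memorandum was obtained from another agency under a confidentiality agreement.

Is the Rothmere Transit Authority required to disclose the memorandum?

Yes — the Rothmere Transit Authority must disclose the memorandum.

Exception (a) fails — the memorandum contains only operational data.
Exception (b) requires that the number of pages in the record is less than 135; but the number of pages in the record is 160, not less than 135, so (b) is unavailable.
Exception (c) fails — the memorandum carries no privilege marking.
All of (d)'s requirements are met (the reference index is 778, meeting the 641 threshold; the memorandum was obtained under a confidentiality agreement). But applying paragraphs (h)–(l): (h) operates against (d): a current Class 3 Declaration is held. (i) would limit (h) — Ines is the subject of the memorandum — but (j) sets (i) aside: (j) is triggered — a current Provisional Exemption Letter is held. (k) operates (a current Category 3 Certificate is held), but is overridden by (l): (l) applies — a current Tier 5 Certificate is held. So (d) is unavailable.
Exception (e)'s conditions are all satisfied: a written security-exemption finding has been issued; the reportable unit count is 45, below the 48 limit. However, paragraph (m) must be considered: (m) operates against (e): aggregate throughput is 8,060 units, less than the 8,290 units limit. (e) is therefore removed.
No exception is made out. the Rothmere Transit Authority falls within the general rule.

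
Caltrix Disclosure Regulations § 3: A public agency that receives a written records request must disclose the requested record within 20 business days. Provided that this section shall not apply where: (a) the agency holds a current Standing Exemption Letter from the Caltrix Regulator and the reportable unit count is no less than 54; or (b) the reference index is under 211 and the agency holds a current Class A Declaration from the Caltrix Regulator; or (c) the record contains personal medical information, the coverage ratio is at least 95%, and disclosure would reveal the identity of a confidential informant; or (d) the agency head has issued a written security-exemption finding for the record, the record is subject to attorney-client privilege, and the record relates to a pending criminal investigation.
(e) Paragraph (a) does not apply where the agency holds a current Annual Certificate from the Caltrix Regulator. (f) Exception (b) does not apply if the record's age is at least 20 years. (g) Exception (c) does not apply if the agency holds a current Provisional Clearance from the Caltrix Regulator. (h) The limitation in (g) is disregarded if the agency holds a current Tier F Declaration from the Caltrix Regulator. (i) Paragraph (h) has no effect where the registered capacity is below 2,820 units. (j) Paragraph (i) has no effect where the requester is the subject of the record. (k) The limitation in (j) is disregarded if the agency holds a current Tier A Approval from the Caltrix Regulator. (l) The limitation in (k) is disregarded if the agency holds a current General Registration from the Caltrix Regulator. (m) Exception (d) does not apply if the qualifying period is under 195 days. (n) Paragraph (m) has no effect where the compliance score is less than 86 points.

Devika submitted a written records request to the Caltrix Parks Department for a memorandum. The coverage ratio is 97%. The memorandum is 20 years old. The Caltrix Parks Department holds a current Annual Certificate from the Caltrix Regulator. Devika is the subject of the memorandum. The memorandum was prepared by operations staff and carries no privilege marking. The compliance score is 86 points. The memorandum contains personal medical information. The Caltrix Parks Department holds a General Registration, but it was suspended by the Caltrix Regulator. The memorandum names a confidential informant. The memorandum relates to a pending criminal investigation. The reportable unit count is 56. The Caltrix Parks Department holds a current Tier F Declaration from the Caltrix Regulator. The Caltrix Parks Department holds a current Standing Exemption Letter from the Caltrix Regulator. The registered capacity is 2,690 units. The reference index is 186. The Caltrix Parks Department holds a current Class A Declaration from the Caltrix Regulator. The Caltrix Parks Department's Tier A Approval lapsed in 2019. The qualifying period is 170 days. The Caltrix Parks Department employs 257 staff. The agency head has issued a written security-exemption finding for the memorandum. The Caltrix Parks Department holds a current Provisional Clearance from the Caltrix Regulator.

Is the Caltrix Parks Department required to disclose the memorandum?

Exception (a): a current Standing Exemption Letter is held; the reportable unit count is 56, meeting the 54 threshold — every condition holds. However, paragraph (e) must be considered: (e) operates — a current Annual Certificate is held. (a) is therefore removed.
Exception (b) is satisfied on its face — the reference index is 186, under the 211 limit; a current Class A Declaration is held. But: (f) operates against (b): the record's age is 20 years, meeting the 20 years threshold. Exception (b) does not apply.
Exception (c)'s conditions are all satisfied: the memorandum contains personal medical information; the coverage ratio is 97%, meeting the 95% threshold; the memorandum names a confidential informant. Applying paragraphs (g)–(l): (g) operates (a current Provisional Clearance is held), but is itself disapplied by (h): (h) operates against (g): a current Tier F Declaration is held. (i) operates (the registered capacity is 2,690 units, below the 2,820 units limit), but yields to (j): (j) operates — Devika is the subject of the memorandum. (k), which would lift (j), is not triggered — there is no Tier A Approval in force. Exception (c) stands.
Exception (d) does not apply: the memorandum carries no privilege marking.

No — exception (c) applies; the Caltrix Parks Department is not required to disclose the memorandum.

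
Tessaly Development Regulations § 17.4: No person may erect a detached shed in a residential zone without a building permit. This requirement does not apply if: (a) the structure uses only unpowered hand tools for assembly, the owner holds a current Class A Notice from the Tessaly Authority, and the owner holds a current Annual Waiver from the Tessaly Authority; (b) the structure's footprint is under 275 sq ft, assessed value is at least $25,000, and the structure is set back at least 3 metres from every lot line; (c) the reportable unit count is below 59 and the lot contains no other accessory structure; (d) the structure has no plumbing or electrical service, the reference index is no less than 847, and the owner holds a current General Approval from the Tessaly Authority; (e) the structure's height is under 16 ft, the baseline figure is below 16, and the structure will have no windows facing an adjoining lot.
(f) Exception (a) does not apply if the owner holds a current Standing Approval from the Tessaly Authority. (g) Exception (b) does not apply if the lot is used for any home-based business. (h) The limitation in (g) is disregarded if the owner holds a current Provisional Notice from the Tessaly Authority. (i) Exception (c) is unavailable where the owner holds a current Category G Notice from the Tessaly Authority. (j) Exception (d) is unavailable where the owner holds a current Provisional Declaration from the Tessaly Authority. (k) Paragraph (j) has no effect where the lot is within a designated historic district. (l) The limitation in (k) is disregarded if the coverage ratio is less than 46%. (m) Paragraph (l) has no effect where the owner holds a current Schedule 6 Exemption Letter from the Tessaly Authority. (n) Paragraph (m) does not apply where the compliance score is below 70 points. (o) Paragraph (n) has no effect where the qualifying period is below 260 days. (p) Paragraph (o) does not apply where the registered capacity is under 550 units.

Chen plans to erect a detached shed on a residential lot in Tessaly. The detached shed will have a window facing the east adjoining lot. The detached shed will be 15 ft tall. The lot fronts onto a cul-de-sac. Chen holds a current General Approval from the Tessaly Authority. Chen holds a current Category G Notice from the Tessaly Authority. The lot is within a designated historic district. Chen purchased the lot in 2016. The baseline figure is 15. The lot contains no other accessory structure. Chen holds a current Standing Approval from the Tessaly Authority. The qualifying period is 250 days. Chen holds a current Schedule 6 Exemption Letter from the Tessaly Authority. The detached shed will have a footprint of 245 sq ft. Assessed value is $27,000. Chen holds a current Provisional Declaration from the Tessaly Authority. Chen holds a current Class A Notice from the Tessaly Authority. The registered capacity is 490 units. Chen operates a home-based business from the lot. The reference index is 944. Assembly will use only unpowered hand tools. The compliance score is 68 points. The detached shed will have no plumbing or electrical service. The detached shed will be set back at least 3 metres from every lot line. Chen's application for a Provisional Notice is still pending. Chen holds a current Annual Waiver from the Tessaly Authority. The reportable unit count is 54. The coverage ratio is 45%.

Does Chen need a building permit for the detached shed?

Yes — Chen must obtain a building permit.

Exception (a)'s conditions are all satisfied: assembly uses only hand tools; a current Class A Notice is held; a current Annual Waiver is held. Turning to paragraph (f): (f) operates — a current Standing Approval is held. So (a) is unavailable.
Exception (b)'s conditions are all satisfied: the structure's footprint is 245 sq ft, under the 275 sq ft limit; assessed value is $27,000, meeting the $25,000 threshold; the setback is at least 3 m on every side. Turning to paragraphs (g)–(h): (g) operates against (b): a home-based business operates on the lot. (h), which would lift (g), is inapplicable — the Provisional Notice is not current. Exception (b) does not apply.
All of (c)'s requirements are met (the reportable unit count is 54, below the 59 limit; the lot has no other accessory structure). But applying paragraph (i): (i) operates — a current Category G Notice is held. So (c) is unavailable.
Exception (d): there is no plumbing or electrical service; the reference index is 944, meeting the 847 threshold; a current General Approval is held — every condition holds. But applying paragraphs (j)–(p): (j) is triggered — a current Provisional Declaration is held. (k) would limit (j) — the lot is in a historic district — but (l) sets (k) aside: (l) operates — the coverage ratio is 45%, less than the 46% limit. (m) would limit (l) — a current Schedule 6 Exemption Letter is held — but (n) sets (m) aside: (n) operates against (m): the compliance score is 68 points, below the 70 points limit. (o) would limit (n) — the qualifying period is 250 days, below the 260 days limit — but (p) sets (o) aside: (p) operates — the registered capacity is 490 units, under the 550 units limit. Exception (d) does not apply.
Exception (e) fails — a window faces an adjoining lot.
No exception applies. The general rule governs.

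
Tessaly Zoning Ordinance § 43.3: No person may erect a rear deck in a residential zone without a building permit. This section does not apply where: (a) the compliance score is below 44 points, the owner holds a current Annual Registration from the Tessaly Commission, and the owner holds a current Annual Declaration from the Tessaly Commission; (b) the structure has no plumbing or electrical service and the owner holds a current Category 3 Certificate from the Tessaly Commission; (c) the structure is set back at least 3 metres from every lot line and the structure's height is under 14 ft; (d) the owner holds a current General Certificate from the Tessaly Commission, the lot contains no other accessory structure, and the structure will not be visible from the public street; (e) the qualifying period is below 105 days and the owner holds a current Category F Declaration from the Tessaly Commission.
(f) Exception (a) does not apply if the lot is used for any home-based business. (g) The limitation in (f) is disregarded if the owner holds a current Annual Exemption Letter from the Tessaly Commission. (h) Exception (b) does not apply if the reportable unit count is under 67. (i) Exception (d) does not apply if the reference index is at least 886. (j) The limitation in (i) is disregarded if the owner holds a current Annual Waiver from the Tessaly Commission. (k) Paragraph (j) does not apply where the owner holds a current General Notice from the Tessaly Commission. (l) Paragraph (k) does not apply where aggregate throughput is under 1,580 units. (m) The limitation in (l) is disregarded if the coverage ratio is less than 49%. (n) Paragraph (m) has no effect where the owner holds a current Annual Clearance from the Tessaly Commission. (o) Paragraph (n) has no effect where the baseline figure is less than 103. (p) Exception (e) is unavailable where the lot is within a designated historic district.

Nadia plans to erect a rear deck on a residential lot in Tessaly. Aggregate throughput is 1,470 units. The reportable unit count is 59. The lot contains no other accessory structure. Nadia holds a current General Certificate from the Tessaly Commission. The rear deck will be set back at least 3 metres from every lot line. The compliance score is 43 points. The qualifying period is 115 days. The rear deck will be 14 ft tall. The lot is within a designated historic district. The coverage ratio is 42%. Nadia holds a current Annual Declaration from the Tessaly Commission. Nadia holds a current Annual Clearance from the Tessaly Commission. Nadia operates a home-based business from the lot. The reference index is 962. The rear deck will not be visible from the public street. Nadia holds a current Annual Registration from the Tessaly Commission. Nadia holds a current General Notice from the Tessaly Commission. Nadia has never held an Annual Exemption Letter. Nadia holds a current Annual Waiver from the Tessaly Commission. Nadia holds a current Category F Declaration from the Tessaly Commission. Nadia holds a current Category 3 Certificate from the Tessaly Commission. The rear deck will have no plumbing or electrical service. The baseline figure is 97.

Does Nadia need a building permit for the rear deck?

Exception (a) is satisfied on its face — the compliance score is 43 points, below the 44 points limit; a current Annual Registration is held; a current Annual Declaration is held. But: (f) is triggered — a home-based business operates on the lot. (g) is not engaged (the Annual Exemption Letter is not current), so (f) stands. So (a) is unavailable.
Exception (b) is satisfied on its face — there is no plumbing or electrical service; a current Category 3 Certificate is held. Turning to paragraph (h): (h) applies — the reportable unit count is 59, under the 67 limit. Exception (b) does not apply.
Exception (c) requires that the structure's height is under 14 ft; but the structure's height is 14 ft, not under 14 ft, so (c) is unavailable.
Exception (d) is satisfied on its face — a current General Certificate is held; the lot has no other accessory structure; the structure will not be visible from the street. However, paragraphs (i)–(o) must be considered: (i) is engaged — the reference index is 962, meeting the 886 threshold. (j) would limit (i) — a current Annual Waiver is held — but (k) sets (j) aside: (k) operates against (j): a current General Notice is held. (l) would limit (k) — aggregate throughput is 1,470 units, under the 1,580 units limit — but (m) sets (l) aside: (m) operates against (l): the coverage ratio is 42%, less than the 49% limit. (n) would limit (m) — a current Annual Clearance is held — but (o) sets (n) aside: (o) operates — the baseline figure is 97, less than the 103 limit. (d) is therefore removed.
Exception (e) requires that the qualifying period is below 105 days; but the qualifying period is 115 days, not below 105 days, so (e) is unavailable.
No exception applies. The general rule governs.

Yes — Nadia must obtain a building permit.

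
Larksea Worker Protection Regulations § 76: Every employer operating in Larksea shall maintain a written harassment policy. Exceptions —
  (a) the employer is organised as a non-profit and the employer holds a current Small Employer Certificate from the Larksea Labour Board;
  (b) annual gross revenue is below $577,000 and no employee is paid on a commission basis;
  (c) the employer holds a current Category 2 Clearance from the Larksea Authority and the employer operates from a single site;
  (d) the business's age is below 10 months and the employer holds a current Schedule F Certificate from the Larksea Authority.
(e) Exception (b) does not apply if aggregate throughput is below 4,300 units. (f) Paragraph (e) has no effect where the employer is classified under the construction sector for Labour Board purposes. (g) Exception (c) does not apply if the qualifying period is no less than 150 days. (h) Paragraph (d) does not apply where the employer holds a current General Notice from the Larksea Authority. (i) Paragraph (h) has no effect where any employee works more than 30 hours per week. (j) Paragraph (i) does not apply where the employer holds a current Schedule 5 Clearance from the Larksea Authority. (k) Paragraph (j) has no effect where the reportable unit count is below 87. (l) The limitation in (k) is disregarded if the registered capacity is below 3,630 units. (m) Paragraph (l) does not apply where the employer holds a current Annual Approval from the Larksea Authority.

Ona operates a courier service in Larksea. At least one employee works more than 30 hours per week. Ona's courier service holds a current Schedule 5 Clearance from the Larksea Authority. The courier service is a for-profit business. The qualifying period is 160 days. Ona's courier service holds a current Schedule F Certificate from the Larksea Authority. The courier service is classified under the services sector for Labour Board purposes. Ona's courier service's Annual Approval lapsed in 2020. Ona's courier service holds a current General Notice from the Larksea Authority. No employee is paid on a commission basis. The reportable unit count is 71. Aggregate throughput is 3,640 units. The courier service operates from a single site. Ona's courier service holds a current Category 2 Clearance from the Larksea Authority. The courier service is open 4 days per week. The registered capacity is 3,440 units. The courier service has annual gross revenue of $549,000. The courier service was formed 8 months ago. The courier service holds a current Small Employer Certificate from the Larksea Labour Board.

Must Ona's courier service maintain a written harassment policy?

Yes — Ona's courier service must maintain a written harassment policy.

Exception (a) requires that the employer is organised as a non-profit; but the employer is for-profit, so (a) is unavailable.
Exception (b): annual gross revenue is $549,000, below the $577,000 limit; no employee is paid on commission — every condition holds. However, paragraphs (e)–(f) must be considered: (e) operates against (b): aggregate throughput is 3,640 units, below the 4,300 units limit. (f), which would lift (e), is inapplicable — the courier service is classified under the services sector. (b) is therefore removed.
Exception (c) is satisfied on its face — a current Category 2 Clearance is held; the employer operates from a single site. However, paragraph (g) must be considered: (g) applies — the qualifying period is 160 days, meeting the 150 days threshold. Exception (c) does not apply.
Exception (d): the business's age is 8 months, below the 10 months limit; a current Schedule F Certificate is held — every condition holds. Turning to paragraphs (h)–(m): (h) is triggered — a current General Notice is held. (i) is triggered (at least one employee exceeds 30 hours/week), but is itself disapplied by (j): (j) operates — a current Schedule 5 Clearance is held. (k) would limit (j) — the reportable unit count is 71, below the 87 limit — but (l) sets (k) aside: (l) is triggered — the registered capacity is 3,440 units, below the 3,630 units limit. (m) does not operate here (no current Annual Approval is held), so (l) stands. So (d) is unavailable.
No exception displaces § 76.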